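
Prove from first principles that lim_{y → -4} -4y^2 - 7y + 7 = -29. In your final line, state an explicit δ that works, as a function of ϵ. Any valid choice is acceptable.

δ = min(2, ϵ/33)

Let ϵ > 0 be given. We want δ > 0 such that 0 < |y + 4| < δ implies |(-4y^2 - 7y + 7) + 29| < ϵ.
(-4y^2 - 7y + 7) + 29 = -4y^2 - 7y + 36 = (y + 4)(-4y + 9).
So |(-4y^2 - 7y + 7) + 29| = |y + 4|·|-4y + 9|.
Require δ ≤ 2. Then |y + 4| < 2 gives |y| < 6, and by the triangle inequality |-4y + 9| ≤ 4·6 + 9 = 33.
Hence |(-4y^2 - 7y + 7) + 29| ≤ 33|y + 4| < ϵ provided |y + 4| < ϵ/33.
Choosing δ = min(2, ϵ/33) ensures both conditions, hence |(-4y^2 - 7y + 7) + 29| < ϵ.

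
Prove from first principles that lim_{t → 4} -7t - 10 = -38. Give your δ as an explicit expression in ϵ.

δ = ϵ/7

Let ϵ > 0. We need δ > 0 so that 0 < |t − 4| < δ implies |(-7t - 10) + 38| < ϵ.
|(-7t - 10) + 38| = |-7t + 28| = 7|t − 4|.
Thus it suffices that |t − 4| < ϵ/7.
Take δ = ϵ/7. If 0 < |t − 4| < δ then |(-7t - 10) + 38| = 7|t − 4| < 7·(ϵ/7) = ϵ.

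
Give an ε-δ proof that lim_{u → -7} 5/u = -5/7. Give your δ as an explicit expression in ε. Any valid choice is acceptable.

δ = min(7/2, (49/10)ε)

Let ε > 0. We seek δ > 0 such that 0 < |u + 7| < δ implies |5/u + 5/7| < ε.
|5/u + 5/7| = 5·|-7 − u|/(7·|u|) = 5|u + 7|/(7|u|).
Restrict δ ≤ 7/2. Then |u + 7| < 7/2 gives |u| > 7/2, so 7|u| > 49/2.
Then |5/u + 5/7| < 5|u + 7|/(49/2), which is < ε when |u + 7| < (49/10)ε.
Take δ = min(7/2, (49/10)ε). Then 0 < |u + 7| < δ gives both |u + 7| < 7/2 and |u + 7| < (49/10)ε, so |5/u + 5/7| < ε.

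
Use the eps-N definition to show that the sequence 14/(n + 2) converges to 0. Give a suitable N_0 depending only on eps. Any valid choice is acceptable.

Suppose eps > 0. For n ≥ 1, |14/(n + 2) − 0| = 14/(n + 2) ≤ 14/n.
We need 14/n < eps, i.e. n > 14/eps.
Take N_0 = 14/eps. If n > N_0 then |14/(n + 2)| ≤ 14/n < eps.

N_0 = 14/eps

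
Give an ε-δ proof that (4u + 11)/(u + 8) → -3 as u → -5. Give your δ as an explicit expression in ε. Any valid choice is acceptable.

Let ε > 0. We want δ > 0 with 0 < |u + 5| < δ ⇒ |(4u + 11)/(u + 8) + 3| < ε.
Combining over a common denominator, (4u + 11)/(u + 8) + 3 = [(4u + 11)·3 − (-9)·(u + 8)] / [3·(u + 8)] = 21(u + 5) / (3(u + 8)).
So |(4u + 11)/(u + 8) + 3| = 21|u + 5| / (3·|u + 8|).
Restrict δ ≤ 3/2. Then |u + 5| < 3/2 gives |u + 8| = |(u + 5) + 3| ≥ 3 − 3/2 = 3/2.
Hence |(4u + 11)/(u + 8) + 3| < 21|u + 5|/(3·(3/2)) = (14/3)|u + 5|, which is < ε once |u + 5| < (3/14)ε.
Take δ = min(3/2, (3/14)ε). Then 0 < |u + 5| < δ forces both bounds, so |(4u + 11)/(u + 8) + 3| < ε.

δ = min(3/2, (3/14)ε)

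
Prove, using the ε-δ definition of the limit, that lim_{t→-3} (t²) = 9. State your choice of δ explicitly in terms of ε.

δ = min(1, ε/7)

Fix ε > 0. We seek δ > 0 with 0 < |t + 3| < δ ⇒ |t² − 9| < ε.
Factor: t² − 9 = (t + 3)(t - 3), so |t² − 9| = |t + 3|·|t - 3|.
Restrict δ ≤ 1. Then |t + 3| < 1 gives |t| < 4, so by the triangle inequality |t - 3| ≤ 4 + 3 = 7.
Hence |t² − 9| ≤ 7|t + 3|, which is < ε once |t + 3| < ε/7.
Take δ = min(1, ε/7). If 0 < |t + 3| < δ then both bounds hold and |t² − 9| ≤ 7|t + 3| < 7·(ε/7) = ε.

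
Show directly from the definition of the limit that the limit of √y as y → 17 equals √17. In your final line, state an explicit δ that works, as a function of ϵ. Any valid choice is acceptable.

Let ϵ > 0. We want δ > 0 such that 0 < |y − 17| < δ implies |√y − √17| < ϵ.
Multiplying by the conjugate, |√y − √17| = |y − 17|/(√y + √17).
Restrict δ ≤ 17 so that |y − 17| < 17 forces y > 0, and then √y + √17 > √17.
Hence |√y − √17| < |y − 17|/√17, which is < ϵ once |y − 17| < √17·ϵ.
Take δ = min(17, √17·ϵ). If 0 < |y − 17| < δ then y > 0 and |√y − √17| < |y − 17|/√17 < ϵ.

δ = min(17, √17·ϵ)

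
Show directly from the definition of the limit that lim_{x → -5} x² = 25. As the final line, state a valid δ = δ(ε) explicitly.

δ = min(2, ε/12)

Let ε > 0. We seek δ > 0 with 0 < |x + 5| < δ ⇒ |x² − 25| < ε.
Factor: x² − 25 = (x + 5)(x - 5), so |x² − 25| = |x + 5|·|x - 5|.
Impose δ ≤ 2 so that |x| < 7; then |x - 5| ≤ 12.
Hence |x² − 25| ≤ 12|x + 5|, which is < ε once |x + 5| < ε/12.
Take δ = min(2, ε/12). If 0 < |x + 5| < δ then both bounds hold and |x² − 25| ≤ 12|x + 5| < 12·(ε/12) = ε.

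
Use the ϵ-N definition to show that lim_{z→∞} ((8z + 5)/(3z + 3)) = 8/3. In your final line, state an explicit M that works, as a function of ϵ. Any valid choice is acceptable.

M = 1/ϵ

Let ϵ > 0 be given. We seek M > 0 such that z > M implies |(8z + 5)/(3z + 3) − (8/3)| < ϵ.
(8z + 5)/(3z + 3) − (8/3) = (3(8z + 5) − 8(3z + 3)) / (3(3z + 3)) = -9/(3(3z + 3)).
For z > 0 we have 3z + 3 > 3z, so |(8z + 5)/(3z + 3) − (8/3)| = 9/(3(3z + 3)) < 9/(3·3z) = 1/z.
Thus |(8z + 5)/(3z + 3) − (8/3)| < ϵ whenever z > 1/ϵ.
Take M = 1/ϵ. If z > M then |(8z + 5)/(3z + 3) − (8/3)| < 1/z < ϵ.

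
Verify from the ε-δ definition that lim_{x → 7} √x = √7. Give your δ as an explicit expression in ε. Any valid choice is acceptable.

δ = min(7, √7·ε)

Let ε > 0 be given. We want δ > 0 such that 0 < |x − 7| < δ implies |√x − √7| < ε.
Multiplying by the conjugate, |√x − √7| = |x − 7|/(√x + √7).
Restrict δ ≤ 7 so that |x − 7| < 7 forces x > 0, and then √x + √7 > √7.
Hence |√x − √7| < |x − 7|/√7, which is < ε once |x − 7| < √7·ε.
Take δ = min(7, √7·ε). If 0 < |x − 7| < δ then x > 0 and |√x − √7| < |x − 7|/√7 < ε.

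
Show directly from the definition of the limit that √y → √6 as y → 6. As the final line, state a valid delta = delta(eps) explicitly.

Suppose eps > 0. We want delta > 0 such that 0 < |y − 6| < delta implies |√y − √6| < eps.
Multiplying by the conjugate, |√y − √6| = |y − 6|/(√y + √6).
Restrict delta ≤ 6 so that |y − 6| < 6 forces y > 0, and then √y + √6 > √6.
Hence |√y − √6| < |y − 6|/√6, which is < eps once |y − 6| < √6·eps.
Take delta = min(6, √6·eps). If 0 < |y − 6| < delta then y > 0 and |√y − √6| < |y − 6|/√6 < eps.

delta = min(6, √6·eps)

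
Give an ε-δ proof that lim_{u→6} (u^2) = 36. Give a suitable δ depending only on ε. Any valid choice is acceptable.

δ = min(1, ε/13)

Fix ε > 0. We seek δ > 0 with 0 < |u − 6| < δ ⇒ |u^2 − 36| < ε.
Factor: u^2 − 36 = (u − 6)(u + 6), so |u^2 − 36| = |u − 6|·|u + 6|.
Restrict δ ≤ 1. Then |u − 6| < 1 gives |u| < 7, so by the triangle inequality |u + 6| ≤ 7 + 6 = 13.
Hence |u^2 − 36| ≤ 13|u − 6|, which is < ε once |u − 6| < ε/13.
Take δ = min(1, ε/13). If 0 < |u − 6| < δ then both bounds hold and |u^2 − 36| ≤ 13|u − 6| < 13·(ε/13) = ε.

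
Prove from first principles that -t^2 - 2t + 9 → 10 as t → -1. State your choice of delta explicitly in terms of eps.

delta = min(2, eps/4)

Suppose eps > 0. We want delta > 0 such that 0 < |t + 1| < delta implies |(-t^2 - 2t + 9) − 10| < eps.
(-t^2 - 2t + 9) − 10 = -t^2 - 2t - 1 = (t + 1)(-t - 1).
So |(-t^2 - 2t + 9) − 10| = |t + 1|·|-t - 1|.
Assume first that |t + 1| < 2, so |t| < 3. Then |-t - 1| ≤ 3 + 1 = 4.
Hence |(-t^2 - 2t + 9) − 10| ≤ 4|t + 1| < eps provided |t + 1| < eps/4.
Take delta = min(2, eps/4). Then 0 < |t + 1| < delta gives both |t + 1| < 2 and |t + 1| < eps/4, so |(-t^2 - 2t + 9) − 10| < eps.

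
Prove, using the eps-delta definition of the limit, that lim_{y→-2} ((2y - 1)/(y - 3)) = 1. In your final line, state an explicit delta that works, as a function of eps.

delta = min(5/2, (5/2)eps)

Suppose eps > 0. We want delta > 0 with 0 < |y + 2| < delta ⇒ |(2y - 1)/(y - 3) − 1| < eps.
Combining over a common denominator, (2y - 1)/(y - 3) − 1 = [(2y - 1)·(-5) − (-5)·(y - 3)] / [(-5)·(y - 3)] = -5(y + 2) / ((-5)(y - 3)).
So |(2y - 1)/(y - 3) − 1| = 5|y + 2| / (5·|y − 3|).
Require delta ≤ 5/2, so |y − 3| ≥ |-5| − |y + 2| > 5 − 5/2 = 5/2.
Hence |(2y - 1)/(y - 3) − 1| < 5|y + 2|/(5·(5/2)) = (2/5)|y + 2|, which is < eps once |y + 2| < (5/2)eps.
Take delta = min(5/2, (5/2)eps). Then 0 < |y + 2| < delta forces both bounds, so |(2y - 1)/(y - 3) − 1| < eps.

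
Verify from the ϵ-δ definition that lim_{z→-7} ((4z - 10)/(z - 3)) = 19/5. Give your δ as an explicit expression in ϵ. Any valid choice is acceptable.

δ = min(5, 25ϵ)

Let ϵ > 0. We want δ > 0 with 0 < |z + 7| < δ ⇒ |(4z - 10)/(z - 3) − (19/5)| < ϵ.
Combining over a common denominator, (4z - 10)/(z - 3) − (19/5) = [(4z - 10)·(-10) − (-38)·(z - 3)] / [(-10)·(z - 3)] = -2(z + 7) / ((-10)(z - 3)).
So |(4z - 10)/(z - 3) − (19/5)| = 2|z + 7| / (10·|z − 3|).
Require δ ≤ 5, so |z − 3| ≥ |-10| − |z + 7| > 10 − 5 = 5.
Hence |(4z - 10)/(z - 3) − (19/5)| < 2|z + 7|/(10·5) = (1/25)|z + 7|, which is < ϵ once |z + 7| < 25ϵ.
Take δ = min(5, 25ϵ). Then 0 < |z + 7| < δ forces both bounds, so |(4z - 10)/(z - 3) − (19/5)| < ϵ.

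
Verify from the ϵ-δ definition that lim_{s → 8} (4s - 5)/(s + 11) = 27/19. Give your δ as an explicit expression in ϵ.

δ = min(19/2, (361/98)ϵ)

Let ϵ > 0 be given. We want δ > 0 with 0 < |s − 8| < δ ⇒ |(4s - 5)/(s + 11) − (27/19)| < ϵ.
Combining over a common denominator, (4s - 5)/(s + 11) − (27/19) = [(4s - 5)·19 − 27·(s + 11)] / [19·(s + 11)] = 49(s − 8) / (19(s + 11)).
So |(4s - 5)/(s + 11) − (27/19)| = 49|s − 8| / (19·|s + 11|).
Restrict δ ≤ 19/2. Then |s − 8| < 19/2 gives |s + 11| = |(s − 8) + 19| ≥ 19 − 19/2 = 19/2.
Hence |(4s - 5)/(s + 11) − (27/19)| < 49|s − 8|/(19·(19/2)) = (98/361)|s − 8|, which is < ϵ once |s − 8| < (361/98)ϵ.
Take δ = min(19/2, (361/98)ϵ). Then 0 < |s − 8| < δ forces both bounds, so |(4s - 5)/(s + 11) − (27/19)| < ϵ.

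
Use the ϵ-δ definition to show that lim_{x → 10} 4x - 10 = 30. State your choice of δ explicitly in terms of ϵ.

δ = ϵ/4

Fix ϵ > 0. We need δ > 0 so that 0 < |x − 10| < δ implies |(4x - 10) − 30| < ϵ.
|(4x - 10) − 30| = |4x - 40| = 4|x − 10|.
So 4|x − 10| < ϵ exactly when |x − 10| < ϵ/4.
Choosing δ = ϵ/4 gives |(4x - 10) − 30| = 4|x − 10| < ϵ whenever |x − 10| < δ.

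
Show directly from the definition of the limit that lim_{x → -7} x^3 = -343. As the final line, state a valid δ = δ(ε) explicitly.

Let ε > 0 be given. We seek δ > 0 with 0 < |x + 7| < δ ⇒ |x^3 + 343| < ε.
Factor: x^3 + 343 = (x + 7)(x^2 - 7x + 49), so |x^3 + 343| = |x + 7|·|x^2 - 7x + 49|.
Restrict δ ≤ 2. Then |x + 7| < 2 gives |x| < 9, so by the triangle inequality |x^2 - 7x + 49| ≤ 9^2 + 7·9 + 49 = 193.
Hence |x^3 + 343| ≤ 193|x + 7|, which is < ε once |x + 7| < ε/193.
Take δ = min(2, ε/193). If 0 < |x + 7| < δ then both bounds hold and |x^3 + 343| ≤ 193|x + 7| < 193·(ε/193) = ε.

δ = min(2, ε/193)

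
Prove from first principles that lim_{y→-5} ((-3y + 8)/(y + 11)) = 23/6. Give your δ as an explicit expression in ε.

δ = min(3, (18/41)ε)

Fix ε > 0. We want δ > 0 with 0 < |y + 5| < δ ⇒ |(-3y + 8)/(y + 11) − (23/6)| < ε.
Combining over a common denominator, (-3y + 8)/(y + 11) − (23/6) = [(-3y + 8)·6 − 23·(y + 11)] / [6·(y + 11)] = -41(y + 5) / (6(y + 11)).
So |(-3y + 8)/(y + 11) − (23/6)| = 41|y + 5| / (6·|y + 11|).
Restrict δ ≤ 3. Then |y + 5| < 3 gives |y + 11| = |(y + 5) + 6| ≥ 6 − 3 = 3.
Hence |(-3y + 8)/(y + 11) − (23/6)| < 41|y + 5|/(6·3) = (41/18)|y + 5|, which is < ε once |y + 5| < (18/41)ε.
Take δ = min(3, (18/41)ε). Then 0 < |y + 5| < δ forces both bounds, so |(-3y + 8)/(y + 11) − (23/6)| < ε.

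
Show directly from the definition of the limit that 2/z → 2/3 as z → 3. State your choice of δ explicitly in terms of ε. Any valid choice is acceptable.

δ = min(3/2, (9/4)ε)

Suppose ε > 0. We seek δ > 0 such that 0 < |z − 3| < δ implies |2/z − (2/3)| < ε.
|2/z − (2/3)| = 2·|3 − z|/(3·|z|) = 2|z − 3|/(3|z|).
Restrict δ ≤ 3/2. Then |z − 3| < 3/2 gives |z| > 3/2, so 3|z| > 9/2.
Then |2/z − (2/3)| < 2|z − 3|/(9/2), which is < ε when |z − 3| < (9/4)ε.
Take δ = min(3/2, (9/4)ε). Then 0 < |z − 3| < δ gives both |z − 3| < 3/2 and |z − 3| < (9/4)ε, so |2/z − (2/3)| < ε.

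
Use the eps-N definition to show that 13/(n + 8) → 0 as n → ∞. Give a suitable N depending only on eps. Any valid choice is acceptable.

Fix eps > 0. For n ≥ 1, |13/(n + 8) − 0| = 13/(n + 8) ≤ 13/n.
We need 13/n < eps, i.e. n > 13/eps.
Take N = 13/eps. If n > N then |13/(n + 8)| ≤ 13/n < eps.

N = 13/eps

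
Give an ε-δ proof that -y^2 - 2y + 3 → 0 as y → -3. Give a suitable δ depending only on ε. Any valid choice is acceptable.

Let ε > 0 be given. We want δ > 0 such that 0 < |y + 3| < δ implies |(-y^2 - 2y + 3)| < ε.
(-y^2 - 2y + 3) = -y^2 - 2y + 3 = (y + 3)(-y + 1).
So |(-y^2 - 2y + 3)| = |y + 3|·|-y + 1|.
Require δ ≤ 2. Then |y + 3| < 2 gives |y| < 5, and by the triangle inequality |-y + 1| ≤ 5 + 1 = 6.
Hence |(-y^2 - 2y + 3)| ≤ 6|y + 3| < ε provided |y + 3| < ε/6.
Take δ = min(2, ε/6). Then 0 < |y + 3| < δ gives both |y + 3| < 2 and |y + 3| < ε/6, so |(-y^2 - 2y + 3)| < ε.

δ = min(2, ε/6)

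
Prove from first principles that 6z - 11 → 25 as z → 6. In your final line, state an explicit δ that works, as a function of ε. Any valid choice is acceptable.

Let ε > 0 be given. We need δ > 0 so that 0 < |z − 6| < δ implies |(6z - 11) − 25| < ε.
Since (6z - 11) − 25 = 6(z − 6), we have |(6z - 11) − 25| = 6|z − 6|.
Thus it suffices that |z − 6| < ε/6.
Choosing δ = ε/6 gives |(6z - 11) − 25| = 6|z − 6| < ε whenever |z − 6| < δ.

δ = ε/6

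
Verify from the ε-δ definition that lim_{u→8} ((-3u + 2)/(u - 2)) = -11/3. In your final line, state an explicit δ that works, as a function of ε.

Suppose ε > 0. We want δ > 0 with 0 < |u − 8| < δ ⇒ |(-3u + 2)/(u - 2) + 11/3| < ε.
Combining over a common denominator, (-3u + 2)/(u - 2) + 11/3 = [(-3u + 2)·6 − (-22)·(u - 2)] / [6·(u - 2)] = 4(u − 8) / (6(u - 2)).
So |(-3u + 2)/(u - 2) + 11/3| = 4|u − 8| / (6·|u − 2|).
Restrict δ ≤ 3. Then |u − 8| < 3 gives |u − 2| = |(u − 8) + 6| ≥ 6 − 3 = 3.
Hence |(-3u + 2)/(u - 2) + 11/3| < 4|u − 8|/(6·3) = (2/9)|u − 8|, which is < ε once |u − 8| < (9/2)ε.
Take δ = min(3, (9/2)ε). Then 0 < |u − 8| < δ forces both bounds, so |(-3u + 2)/(u - 2) + 11/3| < ε.

δ = min(3, (9/2)ε)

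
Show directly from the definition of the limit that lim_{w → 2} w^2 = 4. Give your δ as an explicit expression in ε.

Let ε > 0. We seek δ > 0 with 0 < |w − 2| < δ ⇒ |w^2 − 4| < ε.
Factor: w^2 − 4 = (w − 2)(w + 2), so |w^2 − 4| = |w − 2|·|w + 2|.
Restrict δ ≤ 1. Then |w − 2| < 1 gives |w| < 3, so by the triangle inequality |w + 2| ≤ 3 + 2 = 5.
Hence |w^2 − 4| ≤ 5|w − 2|, which is < ε once |w − 2| < ε/5.
Take δ = min(1, ε/5). If 0 < |w − 2| < δ then both bounds hold and |w^2 − 4| ≤ 5|w − 2| < 5·(ε/5) = ε.

δ = min(1, ε/5)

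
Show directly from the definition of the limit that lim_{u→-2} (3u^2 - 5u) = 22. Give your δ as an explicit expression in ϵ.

δ = min(2, ϵ/23)

Fix ϵ > 0. We want δ > 0 such that 0 < |u + 2| < δ implies |(3u^2 - 5u) − 22| < ϵ.
(3u^2 - 5u) − 22 = 3u^2 - 5u - 22 = (u + 2)(3u - 11).
So |(3u^2 - 5u) − 22| = |u + 2|·|3u - 11|.
Require δ ≤ 2. Then |u + 2| < 2 gives |u| < 4, and by the triangle inequality |3u - 11| ≤ 3·4 + 11 = 23.
Hence |(3u^2 - 5u) − 22| ≤ 23|u + 2| < ϵ provided |u + 2| < ϵ/23.
Take δ = min(2, ϵ/23). Then 0 < |u + 2| < δ gives both |u + 2| < 2 and |u + 2| < ϵ/23, so |(3u^2 - 5u) − 22| < ϵ.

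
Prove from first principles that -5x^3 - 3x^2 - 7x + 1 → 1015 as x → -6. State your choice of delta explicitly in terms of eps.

delta = min(2, eps/705)

Fix eps > 0. We want delta > 0 such that 0 < |x + 6| < delta implies |(-5x^3 - 3x^2 - 7x + 1) − 1015| < eps.
(-5x^3 - 3x^2 - 7x + 1) − 1015 = -5x^3 - 3x^2 - 7x - 1014 = (x + 6)(-5x^2 + 27x - 169).
So |(-5x^3 - 3x^2 - 7x + 1) − 1015| = |x + 6|·|-5x^2 + 27x - 169|.
Assume first that |x + 6| < 2, so |x| < 8. Then |-5x^2 + 27x - 169| ≤ 5·8^2 + 27·8 + 169 = 705.
Hence |(-5x^3 - 3x^2 - 7x + 1) − 1015| ≤ 705|x + 6| < eps provided |x + 6| < eps/705.
Take delta = min(2, eps/705). Then 0 < |x + 6| < delta gives both |x + 6| < 2 and |x + 6| < eps/705, so |(-5x^3 - 3x^2 - 7x + 1) − 1015| < eps.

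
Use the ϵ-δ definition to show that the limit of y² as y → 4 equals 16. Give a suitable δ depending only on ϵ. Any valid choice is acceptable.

Let ϵ > 0. We seek δ > 0 with 0 < |y − 4| < δ ⇒ |y² − 16| < ϵ.
Factor: y² − 16 = (y − 4)(y + 4), so |y² − 16| = |y − 4|·|y + 4|.
Impose δ ≤ 2 so that |y| < 6; then |y + 4| ≤ 10.
Hence |y² − 16| ≤ 10|y − 4|, which is < ϵ once |y − 4| < ϵ/10.
Take δ = min(2, ϵ/10). If 0 < |y − 4| < δ then both bounds hold and |y² − 16| ≤ 10|y − 4| < 10·(ϵ/10) = ϵ.

δ = min(2, ϵ/10)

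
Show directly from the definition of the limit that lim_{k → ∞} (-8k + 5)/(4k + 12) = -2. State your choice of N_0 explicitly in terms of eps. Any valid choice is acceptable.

Let eps > 0 be given. For k ≥ 1, |(-8k + 5)/(4k + 12) + 2| = |116|/(4(4k + 12)) = 116/(4(4k + 12)).
Since 4k + 12 ≥ 4k for k ≥ 1, this is ≤ 116/(4·4k) = (29/4)/k.
So |(-8k + 5)/(4k + 12) + 2| < eps whenever k > (29/4)/eps.
Take N_0 = (29/4)/eps. If k > N_0 then |(-8k + 5)/(4k + 12) + 2| ≤ (29/4)/k < eps.

N_0 = (29/4)/eps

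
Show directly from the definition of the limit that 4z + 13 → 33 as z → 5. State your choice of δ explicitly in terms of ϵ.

Let ϵ > 0. We need δ > 0 so that 0 < |z − 5| < δ implies |(4z + 13) − 33| < ϵ.
|(4z + 13) − 33| = |4z - 20| = 4|z − 5|.
So 4|z − 5| < ϵ exactly when |z − 5| < ϵ/4.
Choosing δ = ϵ/4 gives |(4z + 13) − 33| = 4|z − 5| < ϵ whenever |z − 5| < δ.

δ = ϵ/4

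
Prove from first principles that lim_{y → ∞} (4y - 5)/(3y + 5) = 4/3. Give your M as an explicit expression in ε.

M = (35/9)/ε

Let ε > 0. We seek M > 0 such that y > M implies |(4y - 5)/(3y + 5) − (4/3)| < ε.
(4y - 5)/(3y + 5) − (4/3) = (3(4y - 5) − 4(3y + 5)) / (3(3y + 5)) = -35/(3(3y + 5)).
For y > 0 we have 3y + 5 > 3y, so |(4y - 5)/(3y + 5) − (4/3)| = 35/(3(3y + 5)) < 35/(3·3y) = (35/9)/y.
Thus |(4y - 5)/(3y + 5) − (4/3)| < ε whenever y > (35/9)/ε.
Take M = (35/9)/ε. If y > M then |(4y - 5)/(3y + 5) − (4/3)| < (35/9)/y < ε.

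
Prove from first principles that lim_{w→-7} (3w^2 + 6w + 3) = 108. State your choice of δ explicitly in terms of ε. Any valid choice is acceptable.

δ = min(2, ε/42)

Suppose ε > 0. We want δ > 0 such that 0 < |w + 7| < δ implies |(3w^2 + 6w + 3) − 108| < ε.
(3w^2 + 6w + 3) − 108 = 3w^2 + 6w - 105 = (w + 7)(3w - 15).
So |(3w^2 + 6w + 3) − 108| = |w + 7|·|3w - 15|.
Assume first that |w + 7| < 2, so |w| < 9. Then |3w - 15| ≤ 3·9 + 15 = 42.
Hence |(3w^2 + 6w + 3) − 108| ≤ 42|w + 7| < ε provided |w + 7| < ε/42.
Take δ = min(2, ε/42). Then 0 < |w + 7| < δ gives both |w + 7| < 2 and |w + 7| < ε/42, so |(3w^2 + 6w + 3) − 108| < ε.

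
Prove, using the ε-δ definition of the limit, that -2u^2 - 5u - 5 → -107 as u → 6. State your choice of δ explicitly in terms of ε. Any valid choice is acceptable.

δ = min(1, ε/31)

Let ε > 0. We want δ > 0 such that 0 < |u − 6| < δ implies |(-2u^2 - 5u - 5) + 107| < ε.
(-2u^2 - 5u - 5) + 107 = -2u^2 - 5u + 102 = (u − 6)(-2u - 17).
So |(-2u^2 - 5u - 5) + 107| = |u − 6|·|-2u - 17|.
Require δ ≤ 1. Then |u − 6| < 1 gives |u| < 7, and by the triangle inequality |-2u - 17| ≤ 2·7 + 17 = 31.
Hence |(-2u^2 - 5u - 5) + 107| ≤ 31|u − 6| < ε provided |u − 6| < ε/31.
Choosing δ = min(1, ε/31) ensures both conditions, hence |(-2u^2 - 5u - 5) + 107| < ε.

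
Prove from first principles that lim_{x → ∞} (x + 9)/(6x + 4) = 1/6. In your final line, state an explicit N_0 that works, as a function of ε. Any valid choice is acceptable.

Suppose ε > 0. We seek N_0 > 0 such that x > N_0 implies |(x + 9)/(6x + 4) − (1/6)| < ε.
(x + 9)/(6x + 4) − (1/6) = (6(x + 9) − (6x + 4)) / (6(6x + 4)) = 50/(6(6x + 4)).
For x > 0 we have 6x + 4 > 6x, so |(x + 9)/(6x + 4) − (1/6)| = 50/(6(6x + 4)) < 50/(6·6x) = (25/18)/x.
Thus |(x + 9)/(6x + 4) − (1/6)| < ε whenever x > (25/18)/ε.
Take N_0 = (25/18)/ε. If x > N_0 then |(x + 9)/(6x + 4) − (1/6)| < (25/18)/x < ε.

N_0 = (25/18)/ε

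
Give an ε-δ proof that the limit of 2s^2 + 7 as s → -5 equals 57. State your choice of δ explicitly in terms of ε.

Fix ε > 0. We want δ > 0 such that 0 < |s + 5| < δ implies |(2s^2 + 7) − 57| < ε.
(2s^2 + 7) − 57 = 2s^2 - 50 = (s + 5)(2s - 10).
So |(2s^2 + 7) − 57| = |s + 5|·|2s - 10|.
Assume first that |s + 5| < 1, so |s| < 6. Then |2s - 10| ≤ 2·6 + 10 = 22.
Hence |(2s^2 + 7) − 57| ≤ 22|s + 5| < ε provided |s + 5| < ε/22.
Take δ = min(1, ε/22). Then 0 < |s + 5| < δ gives both |s + 5| < 1 and |s + 5| < ε/22, so |(2s^2 + 7) − 57| < ε.

δ = min(1, ε/22)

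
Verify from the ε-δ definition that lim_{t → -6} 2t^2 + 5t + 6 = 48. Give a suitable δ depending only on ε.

Let ε > 0 be given. We want δ > 0 such that 0 < |t + 6| < δ implies |(2t^2 + 5t + 6) − 48| < ε.
(2t^2 + 5t + 6) − 48 = 2t^2 + 5t - 42 = (t + 6)(2t - 7).
So |(2t^2 + 5t + 6) − 48| = |t + 6|·|2t - 7|.
Require δ ≤ 2. Then |t + 6| < 2 gives |t| < 8, and by the triangle inequality |2t - 7| ≤ 2·8 + 7 = 23.
Hence |(2t^2 + 5t + 6) − 48| ≤ 23|t + 6| < ε provided |t + 6| < ε/23.
Choosing δ = min(2, ε/23) ensures both conditions, hence |(2t^2 + 5t + 6) − 48| < ε.

δ = min(2, ε/23)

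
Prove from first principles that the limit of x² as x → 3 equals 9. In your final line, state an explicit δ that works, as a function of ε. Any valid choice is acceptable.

Let ε > 0 be given. We seek δ > 0 with 0 < |x − 3| < δ ⇒ |x² − 9| < ε.
Factor: x² − 9 = (x − 3)(x + 3), so |x² − 9| = |x − 3|·|x + 3|.
Restrict δ ≤ 2. Then |x − 3| < 2 gives |x| < 5, so by the triangle inequality |x + 3| ≤ 5 + 3 = 8.
Hence |x² − 9| ≤ 8|x − 3|, which is < ε once |x − 3| < ε/8.
Take δ = min(2, ε/8). If 0 < |x − 3| < δ then both bounds hold and |x² − 9| ≤ 8|x − 3| < 8·(ε/8) = ε.

δ = min(2, ε/8)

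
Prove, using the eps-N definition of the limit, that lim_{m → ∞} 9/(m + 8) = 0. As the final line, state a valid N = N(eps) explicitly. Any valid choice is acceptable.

N = 9/eps

Suppose eps > 0. For m ≥ 1, |9/(m + 8) − 0| = 9/(m + 8) ≤ 9/m.
We need 9/m < eps, i.e. m > 9/eps.
Take N = 9/eps. If m > N then |9/(m + 8)| ≤ 9/m < eps.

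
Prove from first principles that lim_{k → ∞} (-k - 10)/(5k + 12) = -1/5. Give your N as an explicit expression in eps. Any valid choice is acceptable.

Suppose eps > 0. For k ≥ 1, |(-k - 10)/(5k + 12) + 1/5| = |-38|/(5(5k + 12)) = 38/(5(5k + 12)).
Since 5k + 12 ≥ 5k for k ≥ 1, this is ≤ 38/(5·5k) = (38/25)/k.
So |(-k - 10)/(5k + 12) + 1/5| < eps whenever k > (38/25)/eps.
Take N = (38/25)/eps. If k > N then |(-k - 10)/(5k + 12) + 1/5| ≤ (38/25)/k < eps.

N = (38/25)/eps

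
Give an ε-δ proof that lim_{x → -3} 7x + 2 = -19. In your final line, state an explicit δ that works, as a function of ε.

Let ε > 0. We need δ > 0 so that 0 < |x + 3| < δ implies |(7x + 2) + 19| < ε.
|(7x + 2) + 19| = |7x + 21| = 7|x + 3|.
Thus it suffices that |x + 3| < ε/7.
Take δ = ε/7. If 0 < |x + 3| < δ then |(7x + 2) + 19| = 7|x + 3| < 7·(ε/7) = ε.

δ = ε/7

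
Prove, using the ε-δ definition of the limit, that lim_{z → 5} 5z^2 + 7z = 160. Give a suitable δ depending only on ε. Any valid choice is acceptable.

δ = min(1, ε/62)

Suppose ε > 0. We want δ > 0 such that 0 < |z − 5| < δ implies |(5z^2 + 7z) − 160| < ε.
(5z^2 + 7z) − 160 = 5z^2 + 7z - 160 = (z − 5)(5z + 32).
So |(5z^2 + 7z) − 160| = |z − 5|·|5z + 32|.
Assume first that |z − 5| < 1, so |z| < 6. Then |5z + 32| ≤ 5·6 + 32 = 62.
Hence |(5z^2 + 7z) − 160| ≤ 62|z − 5| < ε provided |z − 5| < ε/62.
Choosing δ = min(1, ε/62) ensures both conditions, hence |(5z^2 + 7z) − 160| < ε.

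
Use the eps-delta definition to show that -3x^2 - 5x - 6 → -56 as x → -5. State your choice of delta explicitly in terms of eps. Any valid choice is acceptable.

delta = min(2, eps/31)

Fix eps > 0. We want delta > 0 such that 0 < |x + 5| < delta implies |(-3x^2 - 5x - 6) + 56| < eps.
(-3x^2 - 5x - 6) + 56 = -3x^2 - 5x + 50 = (x + 5)(-3x + 10).
So |(-3x^2 - 5x - 6) + 56| = |x + 5|·|-3x + 10|.
Assume first that |x + 5| < 2, so |x| < 7. Then |-3x + 10| ≤ 3·7 + 10 = 31.
Hence |(-3x^2 - 5x - 6) + 56| ≤ 31|x + 5| < eps provided |x + 5| < eps/31.
Take delta = min(2, eps/31). Then 0 < |x + 5| < delta gives both |x + 5| < 2 and |x + 5| < eps/31, so |(-3x^2 - 5x - 6) + 56| < eps.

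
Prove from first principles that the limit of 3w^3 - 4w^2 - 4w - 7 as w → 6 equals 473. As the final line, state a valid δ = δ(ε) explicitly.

δ = min(1, ε/325)

Let ε > 0 be given. We want δ > 0 such that 0 < |w − 6| < δ implies |(3w^3 - 4w^2 - 4w - 7) − 473| < ε.
(3w^3 - 4w^2 - 4w - 7) − 473 = 3w^3 - 4w^2 - 4w - 480 = (w − 6)(3w^2 + 14w + 80).
So |(3w^3 - 4w^2 - 4w - 7) − 473| = |w − 6|·|3w^2 + 14w + 80|.
Assume first that |w − 6| < 1, so |w| < 7. Then |3w^2 + 14w + 80| ≤ 3·7^2 + 14·7 + 80 = 325.
Hence |(3w^3 - 4w^2 - 4w - 7) − 473| ≤ 325|w − 6| < ε provided |w − 6| < ε/325.
Choosing δ = min(1, ε/325) ensures both conditions, hence |(3w^3 - 4w^2 - 4w - 7) − 473| < ε.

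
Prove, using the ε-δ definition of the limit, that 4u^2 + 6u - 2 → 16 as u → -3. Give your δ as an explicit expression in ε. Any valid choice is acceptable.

δ = min(1, ε/22)

Let ε > 0 be given. We want δ > 0 such that 0 < |u + 3| < δ implies |(4u^2 + 6u - 2) − 16| < ε.
(4u^2 + 6u - 2) − 16 = 4u^2 + 6u - 18 = (u + 3)(4u - 6).
So |(4u^2 + 6u - 2) − 16| = |u + 3|·|4u - 6|.
Assume first that |u + 3| < 1, so |u| < 4. Then |4u - 6| ≤ 4·4 + 6 = 22.
Hence |(4u^2 + 6u - 2) − 16| ≤ 22|u + 3| < ε provided |u + 3| < ε/22.
Choosing δ = min(1, ε/22) ensures both conditions, hence |(4u^2 + 6u - 2) − 16| < ε.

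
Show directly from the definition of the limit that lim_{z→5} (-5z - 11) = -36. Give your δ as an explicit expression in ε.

δ = ε/5

Fix ε > 0. We need δ > 0 so that 0 < |z − 5| < δ implies |(-5z - 11) + 36| < ε.
Since (-5z - 11) + 36 = -5(z − 5), we have |(-5z - 11) + 36| = 5|z − 5|.
Thus it suffices that |z − 5| < ε/5.
Choosing δ = ε/5 gives |(-5z - 11) + 36| = 5|z − 5| < ε whenever |z − 5| < δ.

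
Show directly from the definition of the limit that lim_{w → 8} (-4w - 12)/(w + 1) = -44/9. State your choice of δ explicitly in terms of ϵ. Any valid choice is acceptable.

δ = min(9/2, (81/16)ϵ)

Fix ϵ > 0. We want δ > 0 with 0 < |w − 8| < δ ⇒ |(-4w - 12)/(w + 1) + 44/9| < ϵ.
Combining over a common denominator, (-4w - 12)/(w + 1) + 44/9 = [(-4w - 12)·9 − (-44)·(w + 1)] / [9·(w + 1)] = 8(w − 8) / (9(w + 1)).
So |(-4w - 12)/(w + 1) + 44/9| = 8|w − 8| / (9·|w + 1|).
Restrict δ ≤ 9/2. Then |w − 8| < 9/2 gives |w + 1| = |(w − 8) + 9| ≥ 9 − 9/2 = 9/2.
Hence |(-4w - 12)/(w + 1) + 44/9| < 8|w − 8|/(9·(9/2)) = (16/81)|w − 8|, which is < ϵ once |w − 8| < (81/16)ϵ.
Take δ = min(9/2, (81/16)ϵ). Then 0 < |w − 8| < δ forces both bounds, so |(-4w - 12)/(w + 1) + 44/9| < ϵ.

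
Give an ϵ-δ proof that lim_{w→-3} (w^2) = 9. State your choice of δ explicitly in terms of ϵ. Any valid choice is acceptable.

Fix ϵ > 0. We seek δ > 0 with 0 < |w + 3| < δ ⇒ |w^2 − 9| < ϵ.
Factor: w^2 − 9 = (w + 3)(w - 3), so |w^2 − 9| = |w + 3|·|w - 3|.
Impose δ ≤ 1 so that |w| < 4; then |w - 3| ≤ 7.
Hence |w^2 − 9| ≤ 7|w + 3|, which is < ϵ once |w + 3| < ϵ/7.
Take δ = min(1, ϵ/7). If 0 < |w + 3| < δ then both bounds hold and |w^2 − 9| ≤ 7|w + 3| < 7·(ϵ/7) = ϵ.

δ = min(1, ϵ/7)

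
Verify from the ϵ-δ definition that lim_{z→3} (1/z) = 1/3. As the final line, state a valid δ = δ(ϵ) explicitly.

δ = min(3/2, (9/2)ϵ)

Let ϵ > 0 be given. We seek δ > 0 such that 0 < |z − 3| < δ implies |1/z − (1/3)| < ϵ.
|1/z − (1/3)| = |3 − z|/(3·|z|) = |z − 3|/(3|z|).
Restrict δ ≤ 3/2. Then |z − 3| < 3/2 gives |z| > 3/2, so 3|z| > 9/2.
Then |1/z − (1/3)| < |z − 3|/(9/2), which is < ϵ when |z − 3| < (9/2)ϵ.
Take δ = min(3/2, (9/2)ϵ). Then 0 < |z − 3| < δ gives both |z − 3| < 3/2 and |z − 3| < (9/2)ϵ, so |1/z − (1/3)| < ϵ.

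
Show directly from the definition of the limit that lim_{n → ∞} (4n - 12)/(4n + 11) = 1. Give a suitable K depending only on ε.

Fix ε > 0. For n ≥ 1, |(4n - 12)/(4n + 11) − 1| = |-92|/(4(4n + 11)) = 92/(4(4n + 11)).
Since 4n + 11 ≥ 4n for n ≥ 1, this is ≤ 92/(4·4n) = (23/4)/n.
So |(4n - 12)/(4n + 11) − 1| < ε whenever n > (23/4)/ε.
Take K = (23/4)/ε. If n > K then |(4n - 12)/(4n + 11) − 1| ≤ (23/4)/n < ε.

K = (23/4)/ε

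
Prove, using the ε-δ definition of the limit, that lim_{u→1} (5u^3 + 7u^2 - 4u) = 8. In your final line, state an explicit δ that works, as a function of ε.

δ = min(1, ε/52)

Let ε > 0 be given. We want δ > 0 such that 0 < |u − 1| < δ implies |(5u^3 + 7u^2 - 4u) − 8| < ε.
(5u^3 + 7u^2 - 4u) − 8 = 5u^3 + 7u^2 - 4u - 8 = (u − 1)(5u^2 + 12u + 8).
So |(5u^3 + 7u^2 - 4u) − 8| = |u − 1|·|5u^2 + 12u + 8|.
Require δ ≤ 1. Then |u − 1| < 1 gives |u| < 2, and by the triangle inequality |5u^2 + 12u + 8| ≤ 5·2^2 + 12·2 + 8 = 52.
Hence |(5u^3 + 7u^2 - 4u) − 8| ≤ 52|u − 1| < ε provided |u − 1| < ε/52.
Choosing δ = min(1, ε/52) ensures both conditions, hence |(5u^3 + 7u^2 - 4u) − 8| < ε.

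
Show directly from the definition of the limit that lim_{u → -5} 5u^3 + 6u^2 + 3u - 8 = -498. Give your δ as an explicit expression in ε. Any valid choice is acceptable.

δ = min(2, ε/476)

Let ε > 0. We want δ > 0 such that 0 < |u + 5| < δ implies |(5u^3 + 6u^2 + 3u - 8) + 498| < ε.
(5u^3 + 6u^2 + 3u - 8) + 498 = 5u^3 + 6u^2 + 3u + 490 = (u + 5)(5u^2 - 19u + 98).
So |(5u^3 + 6u^2 + 3u - 8) + 498| = |u + 5|·|5u^2 - 19u + 98|.
Require δ ≤ 2. Then |u + 5| < 2 gives |u| < 7, and by the triangle inequality |5u^2 - 19u + 98| ≤ 5·7^2 + 19·7 + 98 = 476.
Hence |(5u^3 + 6u^2 + 3u - 8) + 498| ≤ 476|u + 5| < ε provided |u + 5| < ε/476.
Take δ = min(2, ε/476). Then 0 < |u + 5| < δ gives both |u + 5| < 2 and |u + 5| < ε/476, so |(5u^3 + 6u^2 + 3u - 8) + 498| < ε.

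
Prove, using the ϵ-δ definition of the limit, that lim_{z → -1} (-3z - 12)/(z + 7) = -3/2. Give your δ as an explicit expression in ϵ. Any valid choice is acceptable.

Let ϵ > 0. We want δ > 0 with 0 < |z + 1| < δ ⇒ |(-3z - 12)/(z + 7) + 3/2| < ϵ.
Combining over a common denominator, (-3z - 12)/(z + 7) + 3/2 = [(-3z - 12)·6 − (-9)·(z + 7)] / [6·(z + 7)] = -9(z + 1) / (6(z + 7)).
So |(-3z - 12)/(z + 7) + 3/2| = 9|z + 1| / (6·|z + 7|).
Restrict δ ≤ 3. Then |z + 1| < 3 gives |z + 7| = |(z + 1) + 6| ≥ 6 − 3 = 3.
Hence |(-3z - 12)/(z + 7) + 3/2| < 9|z + 1|/(6·3) = (1/2)|z + 1|, which is < ϵ once |z + 1| < 2ϵ.
Take δ = min(3, 2ϵ). Then 0 < |z + 1| < δ forces both bounds, so |(-3z - 12)/(z + 7) + 3/2| < ϵ.

δ = min(3, 2ϵ)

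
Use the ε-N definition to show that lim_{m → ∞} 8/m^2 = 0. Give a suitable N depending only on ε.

N = (8/ε)^{1/2}

Suppose ε > 0. For m ≥ 1, |8/m^2 − 0| = 8/m^2.
8/m^2 < ε ⇔ m^2 > 8/ε ⇔ m > (8/ε)^{1/2}.
Take N = (8/ε)^{1/2}. Then m > N implies 8/m^2 < ε.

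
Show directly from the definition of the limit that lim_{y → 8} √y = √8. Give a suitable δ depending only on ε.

δ = min(8, √8·ε)

Suppose ε > 0. We want δ > 0 such that 0 < |y − 8| < δ implies |√y − √8| < ε.
Rationalise: √y − √8 = (y − 8)/(√y + √8), so |√y − √8| = |y − 8|/(√y + √8).
Restrict δ ≤ 8 so that |y − 8| < 8 forces y > 0, and then √y + √8 > √8.
Hence |√y − √8| < |y − 8|/√8, which is < ε once |y − 8| < √8·ε.
Take δ = min(8, √8·ε). If 0 < |y − 8| < δ then y > 0 and |√y − √8| < |y − 8|/√8 < ε.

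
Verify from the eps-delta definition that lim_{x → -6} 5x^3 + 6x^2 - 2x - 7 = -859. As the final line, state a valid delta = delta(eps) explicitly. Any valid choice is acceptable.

Fix eps > 0. We want delta > 0 such that 0 < |x + 6| < delta implies |(5x^3 + 6x^2 - 2x - 7) + 859| < eps.
(5x^3 + 6x^2 - 2x - 7) + 859 = 5x^3 + 6x^2 - 2x + 852 = (x + 6)(5x^2 - 24x + 142).
So |(5x^3 + 6x^2 - 2x - 7) + 859| = |x + 6|·|5x^2 - 24x + 142|.
Assume first that |x + 6| < 2, so |x| < 8. Then |5x^2 - 24x + 142| ≤ 5·8^2 + 24·8 + 142 = 654.
Hence |(5x^3 + 6x^2 - 2x - 7) + 859| ≤ 654|x + 6| < eps provided |x + 6| < eps/654.
Take delta = min(2, eps/654). Then 0 < |x + 6| < delta gives both |x + 6| < 2 and |x + 6| < eps/654, so |(5x^3 + 6x^2 - 2x - 7) + 859| < eps.

delta = min(2, eps/654)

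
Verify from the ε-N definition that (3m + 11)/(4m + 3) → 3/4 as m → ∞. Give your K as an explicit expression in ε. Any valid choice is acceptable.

Suppose ε > 0. For m ≥ 1, |(3m + 11)/(4m + 3) − (3/4)| = |35|/(4(4m + 3)) = 35/(4(4m + 3)).
Since 4m + 3 ≥ 4m for m ≥ 1, this is ≤ 35/(4·4m) = (35/16)/m.
So |(3m + 11)/(4m + 3) − (3/4)| < ε whenever m > (35/16)/ε.
Take K = (35/16)/ε. If m > K then |(3m + 11)/(4m + 3) − (3/4)| ≤ (35/16)/m < ε.

K = (35/16)/ε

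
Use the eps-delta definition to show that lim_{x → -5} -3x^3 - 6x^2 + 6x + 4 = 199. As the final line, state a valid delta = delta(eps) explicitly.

Suppose eps > 0. We want delta > 0 such that 0 < |x + 5| < delta implies |(-3x^3 - 6x^2 + 6x + 4) − 199| < eps.
(-3x^3 - 6x^2 + 6x + 4) − 199 = -3x^3 - 6x^2 + 6x - 195 = (x + 5)(-3x^2 + 9x - 39).
So |(-3x^3 - 6x^2 + 6x + 4) − 199| = |x + 5|·|-3x^2 + 9x - 39|.
Require delta ≤ 1. Then |x + 5| < 1 gives |x| < 6, and by the triangle inequality |-3x^2 + 9x - 39| ≤ 3·6^2 + 9·6 + 39 = 201.
Hence |(-3x^3 - 6x^2 + 6x + 4) − 199| ≤ 201|x + 5| < eps provided |x + 5| < eps/201.
Take delta = min(1, eps/201). Then 0 < |x + 5| < delta gives both |x + 5| < 1 and |x + 5| < eps/201, so |(-3x^3 - 6x^2 + 6x + 4) − 199| < eps.

delta = min(1, eps/201)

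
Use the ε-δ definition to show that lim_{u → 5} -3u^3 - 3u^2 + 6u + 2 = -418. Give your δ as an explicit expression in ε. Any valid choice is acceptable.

δ = min(1, ε/300)

Fix ε > 0. We want δ > 0 such that 0 < |u − 5| < δ implies |(-3u^3 - 3u^2 + 6u + 2) + 418| < ε.
(-3u^3 - 3u^2 + 6u + 2) + 418 = -3u^3 - 3u^2 + 6u + 420 = (u − 5)(-3u^2 - 18u - 84).
So |(-3u^3 - 3u^2 + 6u + 2) + 418| = |u − 5|·|-3u^2 - 18u - 84|.
Require δ ≤ 1. Then |u − 5| < 1 gives |u| < 6, and by the triangle inequality |-3u^2 - 18u - 84| ≤ 3·6^2 + 18·6 + 84 = 300.
Hence |(-3u^3 - 3u^2 + 6u + 2) + 418| ≤ 300|u − 5| < ε provided |u − 5| < ε/300.
Choosing δ = min(1, ε/300) ensures both conditions, hence |(-3u^3 - 3u^2 + 6u + 2) + 418| < ε.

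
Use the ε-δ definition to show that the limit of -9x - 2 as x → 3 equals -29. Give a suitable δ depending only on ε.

δ = ε/9

Suppose ε > 0. We need δ > 0 so that 0 < |x − 3| < δ implies |(-9x - 2) + 29| < ε.
|(-9x - 2) + 29| = |-9x + 27| = 9|x − 3|.
So 9|x − 3| < ε exactly when |x − 3| < ε/9.
Choosing δ = ε/9 gives |(-9x - 2) + 29| = 9|x − 3| < ε whenever |x − 3| < δ.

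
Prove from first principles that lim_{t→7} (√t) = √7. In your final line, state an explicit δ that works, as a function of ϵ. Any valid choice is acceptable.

δ = min(7, √7·ϵ)

Let ϵ > 0 be given. We want δ > 0 such that 0 < |t − 7| < δ implies |√t − √7| < ϵ.
Multiplying by the conjugate, |√t − √7| = |t − 7|/(√t + √7).
Restrict δ ≤ 7 so that |t − 7| < 7 forces t > 0, and then √t + √7 > √7.
Hence |√t − √7| < |t − 7|/√7, which is < ϵ once |t − 7| < √7·ϵ.
Take δ = min(7, √7·ϵ). If 0 < |t − 7| < δ then t > 0 and |√t − √7| < |t − 7|/√7 < ϵ.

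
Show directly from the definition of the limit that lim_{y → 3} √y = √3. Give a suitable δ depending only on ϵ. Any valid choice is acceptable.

Let ϵ > 0. We want δ > 0 such that 0 < |y − 3| < δ implies |√y − √3| < ϵ.
Rationalise: √y − √3 = (y − 3)/(√y + √3), so |√y − √3| = |y − 3|/(√y + √3).
Restrict δ ≤ 3 so that |y − 3| < 3 forces y > 0, and then √y + √3 > √3.
Hence |√y − √3| < |y − 3|/√3, which is < ϵ once |y − 3| < √3·ϵ.
Take δ = min(3, √3·ϵ). If 0 < |y − 3| < δ then y > 0 and |√y − √3| < |y − 3|/√3 < ϵ.

δ = min(3, √3·ϵ)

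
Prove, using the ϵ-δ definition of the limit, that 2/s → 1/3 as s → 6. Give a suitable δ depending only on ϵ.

Let ϵ > 0. We seek δ > 0 such that 0 < |s − 6| < δ implies |2/s − (1/3)| < ϵ.
|2/s − (1/3)| = 2·|6 − s|/(6·|s|) = 2|s − 6|/(6|s|).
Require δ ≤ 3 so that |s| > 6 − 3 = 3, hence 6|s| > 18.
Then |2/s − (1/3)| < 2|s − 6|/18, which is < ϵ when |s − 6| < 9ϵ.
Take δ = min(3, 9ϵ). Then 0 < |s − 6| < δ gives both |s − 6| < 3 and |s − 6| < 9ϵ, so |2/s − (1/3)| < ϵ.

δ = min(3, 9ϵ)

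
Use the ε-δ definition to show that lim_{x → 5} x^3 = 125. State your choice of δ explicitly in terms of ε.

δ = min(2, ε/109)

Let ε > 0. We seek δ > 0 with 0 < |x − 5| < δ ⇒ |x^3 − 125| < ε.
Factor: x^3 − 125 = (x − 5)(x^2 + 5x + 25), so |x^3 − 125| = |x − 5|·|x^2 + 5x + 25|.
Restrict δ ≤ 2. Then |x − 5| < 2 gives |x| < 7, so by the triangle inequality |x^2 + 5x + 25| ≤ 7^2 + 5·7 + 25 = 109.
Hence |x^3 − 125| ≤ 109|x − 5|, which is < ε once |x − 5| < ε/109.
Take δ = min(2, ε/109). If 0 < |x − 5| < δ then both bounds hold and |x^3 − 125| ≤ 109|x − 5| < 109·(ε/109) = ε.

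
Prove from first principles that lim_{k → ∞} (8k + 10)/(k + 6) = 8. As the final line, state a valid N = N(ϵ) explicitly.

N = 38/ϵ

Fix ϵ > 0. For k ≥ 1, |(8k + 10)/(k + 6) − 8| = |-38|/((k + 6)) = 38/((k + 6)).
Since k + 6 ≥ k for k ≥ 1, this is ≤ 38/(k) = 38/k.
So |(8k + 10)/(k + 6) − 8| < ϵ whenever k > 38/ϵ.
Take N = 38/ϵ. If k > N then |(8k + 10)/(k + 6) − 8| ≤ 38/k < ϵ.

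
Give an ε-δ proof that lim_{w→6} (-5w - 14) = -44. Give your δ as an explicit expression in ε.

δ = ε/5

Fix ε > 0. We need δ > 0 so that 0 < |w − 6| < δ implies |(-5w - 14) + 44| < ε.
Since (-5w - 14) + 44 = -5(w − 6), we have |(-5w - 14) + 44| = 5|w − 6|.
So 5|w − 6| < ε exactly when |w − 6| < ε/5.
Take δ = ε/5. If 0 < |w − 6| < δ then |(-5w - 14) + 44| = 5|w − 6| < 5·(ε/5) = ε.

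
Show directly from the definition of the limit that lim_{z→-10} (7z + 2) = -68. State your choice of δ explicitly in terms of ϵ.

Suppose ϵ > 0. We need δ > 0 so that 0 < |z + 10| < δ implies |(7z + 2) + 68| < ϵ.
|(7z + 2) + 68| = |7z + 70| = 7|z + 10|.
Thus it suffices that |z + 10| < ϵ/7.
Choosing δ = ϵ/7 gives |(7z + 2) + 68| = 7|z + 10| < ϵ whenever |z + 10| < δ.

δ = ϵ/7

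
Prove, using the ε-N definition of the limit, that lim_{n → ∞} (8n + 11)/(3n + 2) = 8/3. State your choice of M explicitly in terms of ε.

Let ε > 0. For n ≥ 1, |(8n + 11)/(3n + 2) − (8/3)| = |17|/(3(3n + 2)) = 17/(3(3n + 2)).
Since 3n + 2 ≥ 3n for n ≥ 1, this is ≤ 17/(3·3n) = (17/9)/n.
So |(8n + 11)/(3n + 2) − (8/3)| < ε whenever n > (17/9)/ε.
Take M = (17/9)/ε. If n > M then |(8n + 11)/(3n + 2) − (8/3)| ≤ (17/9)/n < ε.

M = (17/9)/ε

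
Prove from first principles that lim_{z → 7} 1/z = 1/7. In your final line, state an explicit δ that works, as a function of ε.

δ = min(7/2, (49/2)ε)

Fix ε > 0. We seek δ > 0 such that 0 < |z − 7| < δ implies |1/z − (1/7)| < ε.
|1/z − (1/7)| = |7 − z|/(7·|z|) = |z − 7|/(7|z|).
Restrict δ ≤ 7/2. Then |z − 7| < 7/2 gives |z| > 7/2, so 7|z| > 49/2.
Then |1/z − (1/7)| < |z − 7|/(49/2), which is < ε when |z − 7| < (49/2)ε.
Take δ = min(7/2, (49/2)ε). Then 0 < |z − 7| < δ gives both |z − 7| < 7/2 and |z − 7| < (49/2)ε, so |1/z − (1/7)| < ε.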